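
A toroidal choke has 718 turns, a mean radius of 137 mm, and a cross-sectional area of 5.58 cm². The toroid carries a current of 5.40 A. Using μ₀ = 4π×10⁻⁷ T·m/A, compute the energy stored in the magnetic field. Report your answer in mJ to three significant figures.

L = μ₀N²A/(2πR) = (4π×10⁻⁷)(718)²(5.580×10^-4)/(2π×0.137) = 4.199×10^-4 H.
U = ½LI² = ½(4.199×10^-4)(5.40)² = 6.123×10^-3 J.

U ≈ 6.12 mJ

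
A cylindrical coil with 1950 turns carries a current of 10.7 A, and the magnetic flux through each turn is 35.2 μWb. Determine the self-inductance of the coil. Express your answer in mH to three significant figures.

Self-inductance is defined by L = NΦ_B/I (flux linkage over current).
L = (1950)(3.520×10^-5 Wb)/(10.7 A) = 6.41495×10^-3 H.

L ≈ 6.41 mH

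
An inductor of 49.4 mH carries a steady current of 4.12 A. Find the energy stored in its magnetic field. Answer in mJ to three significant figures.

Stored magnetic energy: U = ½LI².
U = ½(4.940×10^-2 H)(4.12 A)² = 0.4193 J.

U ≈ 419 mJ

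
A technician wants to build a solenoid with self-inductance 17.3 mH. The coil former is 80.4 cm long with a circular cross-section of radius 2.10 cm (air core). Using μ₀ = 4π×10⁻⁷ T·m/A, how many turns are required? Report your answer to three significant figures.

N ≈ 2830 turns

A = πr² = π(2.100×10^-2 m)² = 1.385×10^-3 m².
From L = μ₀N²A/ℓ, N = √(Lℓ / (μ₀A)).
N = √[(1.730×10^-2)(0.804) / ((4π×10⁻⁷)×1.385×10^-3)] = √(7.989×10^6) ≈ 2826.5.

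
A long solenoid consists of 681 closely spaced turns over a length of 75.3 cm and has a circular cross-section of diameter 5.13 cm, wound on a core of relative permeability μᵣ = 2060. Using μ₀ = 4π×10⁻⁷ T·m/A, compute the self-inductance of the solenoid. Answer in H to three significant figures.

A = π(d/2)² = π(2.565×10^-2 m)² = 2.067×10^-3 m².
For a long solenoid, L = μ₀μᵣN²A/ℓ.
L = (4π×10⁻⁷)(2060)(681)²(2.067×10^-3)/(0.753 m) = 3.295 H.

L ≈ 3.30 H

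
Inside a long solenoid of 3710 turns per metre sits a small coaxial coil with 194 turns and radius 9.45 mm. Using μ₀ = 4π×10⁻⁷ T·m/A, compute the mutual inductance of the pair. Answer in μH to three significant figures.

The outer solenoid produces a uniform field B₁ = μ₀n₁I₁ across the inner coil,
so the flux linkage is N₂Φ = N₂B₁A₂ = μ₀n₁N₂A₂·I₁, giving M = μ₀n₁N₂A₂.
A₂ = πr² = π(9.450×10^-3 m)² = 2.806×10^-4 m².
M = (4π×10⁻⁷)(3710)(194)(2.806×10^-4) = 2.537×10^-4 H.

M ≈ 254 μH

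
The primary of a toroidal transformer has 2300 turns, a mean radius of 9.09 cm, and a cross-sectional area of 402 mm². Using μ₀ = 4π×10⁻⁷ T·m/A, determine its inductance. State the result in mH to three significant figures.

L ≈ 4.68 mH

For a thin toroid, L = μ₀N²A/(2πR).
L = (4π×10⁻⁷)(2300)²(4.020×10^-4) / (2π×9.090×10^-2 m) = 4.679×10^-3 H.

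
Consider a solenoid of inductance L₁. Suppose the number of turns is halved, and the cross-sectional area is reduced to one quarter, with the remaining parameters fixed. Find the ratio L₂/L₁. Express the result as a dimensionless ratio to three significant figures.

L₂/L₁ = 0.0625

For a solenoid, L ∝ μᵣN²A/ℓ.
L₂/L₁ = (0.5)^2 × (0.25) = 0.0625.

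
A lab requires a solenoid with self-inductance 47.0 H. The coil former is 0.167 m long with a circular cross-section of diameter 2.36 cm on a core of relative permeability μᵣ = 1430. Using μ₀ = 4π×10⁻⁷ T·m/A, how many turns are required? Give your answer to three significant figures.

A = π(d/2)² = π(1.180×10^-2 m)² = 4.374×10^-4 m².
From L = μ₀μᵣN²A/ℓ, N = √(Lℓ / (μ₀μᵣA)).
N = √[(47)(0.167) / ((4π×10⁻⁷)(1430)×4.374×10^-4)] = √(9.985×10^6) ≈ 3159.9.

N ≈ 3160 turns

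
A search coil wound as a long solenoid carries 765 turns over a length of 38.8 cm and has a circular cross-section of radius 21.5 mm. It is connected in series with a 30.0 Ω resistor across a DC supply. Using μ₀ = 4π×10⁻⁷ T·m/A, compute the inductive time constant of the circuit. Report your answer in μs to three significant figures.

A = πr² = π(2.150×10^-2 m)² = 1.452×10^-3 m².
L = μ₀N²A/ℓ = (4π×10⁻⁷)(765)²(1.452×10^-3)/(0.388) = 2.753×10^-3 H.
τ = L/R = (2.753×10^-3)/(30.0) = 9.175×10^-5 s.

τ ≈ 91.8 μs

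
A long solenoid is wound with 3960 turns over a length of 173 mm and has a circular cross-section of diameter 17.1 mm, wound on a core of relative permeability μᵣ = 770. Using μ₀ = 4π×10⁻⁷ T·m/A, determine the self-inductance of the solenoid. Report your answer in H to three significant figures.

A = π(d/2)² = π(8.550×10^-3 m)² = 2.297×10^-4 m².
For a long solenoid, L = μ₀μᵣN²A/ℓ.
L = (4π×10⁻⁷)(770)(3960)²(2.297×10^-4)/(0.173 m) = 20.14 H.

L ≈ 20.1 H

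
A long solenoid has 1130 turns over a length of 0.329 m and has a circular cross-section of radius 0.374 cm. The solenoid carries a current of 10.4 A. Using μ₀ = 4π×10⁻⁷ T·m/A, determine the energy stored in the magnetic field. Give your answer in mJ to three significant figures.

U ≈ 11.6 mJ

A = πr² = π(3.740×10^-3 m)² = 4.394×10^-5 m².
L = μ₀N²A/ℓ = (4π×10⁻⁷)(1130)²(4.394×10^-5)/(0.329) = 2.143×10^-4 H.
U = ½LI² = ½(2.143×10^-4)(10.4)² = 1.159×10^-2 J.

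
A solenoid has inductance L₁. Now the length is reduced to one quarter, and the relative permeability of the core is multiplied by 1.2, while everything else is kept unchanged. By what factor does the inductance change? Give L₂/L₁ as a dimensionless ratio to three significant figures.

L₂/L₁ = 4.80

For a solenoid, L ∝ μᵣN²A/ℓ.
L₂/L₁ = (0.25)^-1 × (1.2) = 4.80.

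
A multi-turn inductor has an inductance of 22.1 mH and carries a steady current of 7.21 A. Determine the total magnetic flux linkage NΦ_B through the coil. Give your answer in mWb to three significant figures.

From L = NΦ_B/I, the flux linkage is NΦ_B = LI.
NΦ_B = (2.210×10^-2 H)(7.21 A) = 0.1593 Wb.

NΦ_B ≈ 159 mWb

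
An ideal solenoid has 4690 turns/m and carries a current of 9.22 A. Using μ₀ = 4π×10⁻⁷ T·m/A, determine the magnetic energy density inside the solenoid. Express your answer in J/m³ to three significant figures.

B = μ₀nI = (4π×10⁻⁷)(4.690×10^3)(9.22) = 5.434×10^-2 T.
u = B²/(2μ₀) = (5.434×10^-2)²/(2×4π×10⁻⁷) = 1.1749×10^3 J/m³.

u ≈ 1170 J/m³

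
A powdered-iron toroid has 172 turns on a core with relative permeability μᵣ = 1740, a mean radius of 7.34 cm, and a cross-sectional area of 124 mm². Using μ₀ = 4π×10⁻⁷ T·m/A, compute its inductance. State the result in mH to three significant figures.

L ≈ 17.4 mH

For a thin toroid, L = μ₀μᵣN²A/(2πR).
L = (4π×10⁻⁷)(1740)(172)²(1.240×10^-4) / (2π×7.340×10^-2 m) = 1.739×10^-2 H.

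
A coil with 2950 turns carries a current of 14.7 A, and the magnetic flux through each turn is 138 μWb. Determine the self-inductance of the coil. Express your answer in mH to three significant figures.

Self-inductance is defined by L = NΦ_B/I (flux linkage over current).
L = (2950)(1.380×10^-4 Wb)/(14.7 A) = 2.769×10^-2 H.

L ≈ 27.7 mH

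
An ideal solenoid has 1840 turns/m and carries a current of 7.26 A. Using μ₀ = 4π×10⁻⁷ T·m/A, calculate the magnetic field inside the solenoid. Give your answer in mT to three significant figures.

Inside a long solenoid, B = μ₀nI.
B = (4π×10⁻⁷)(1.840×10^3 m⁻¹)(7.26 A) = 1.679×10^-2 T.

B ≈ 16.8 mT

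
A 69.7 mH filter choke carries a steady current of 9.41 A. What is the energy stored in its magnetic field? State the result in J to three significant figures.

Stored magnetic energy: U = ½LI².
U = ½(6.970×10^-2 H)(9.41 A)² = 3.086 J.

U ≈ 3.09 J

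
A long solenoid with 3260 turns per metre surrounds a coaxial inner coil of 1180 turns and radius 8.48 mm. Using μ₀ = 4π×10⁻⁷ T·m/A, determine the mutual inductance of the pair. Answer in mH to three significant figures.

M ≈ 1.09 mH

The outer solenoid produces a uniform field B₁ = μ₀n₁I₁ across the inner coil,
so the flux linkage is N₂Φ = N₂B₁A₂ = μ₀n₁N₂A₂·I₁, giving M = μ₀n₁N₂A₂.
A₂ = πr² = π(8.480×10^-3 m)² = 2.259×10^-4 m².
M = (4π×10⁻⁷)(3260)(1180)(2.259×10^-4) = 1.092×10^-3 H.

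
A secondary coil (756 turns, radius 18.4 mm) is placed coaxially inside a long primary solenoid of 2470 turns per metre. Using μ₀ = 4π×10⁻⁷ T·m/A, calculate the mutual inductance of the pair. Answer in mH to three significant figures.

The outer solenoid produces a uniform field B₁ = μ₀n₁I₁ across the inner coil,
so the flux linkage is N₂Φ = N₂B₁A₂ = μ₀n₁N₂A₂·I₁, giving M = μ₀n₁N₂A₂.
A₂ = πr² = π(1.840×10^-2 m)² = 1.064×10^-3 m².
M = (4π×10⁻⁷)(2470)(756)(1.064×10^-3) = 2.496×10^-3 H.

M ≈ 2.50 mH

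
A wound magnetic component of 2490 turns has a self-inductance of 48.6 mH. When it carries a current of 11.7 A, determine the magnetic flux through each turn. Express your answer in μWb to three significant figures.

Φ_B ≈ 228 μWb

From L = NΦ_B/I, the flux per turn is Φ_B = LI/N.
Φ_B = (4.860×10^-2 H)(11.7 A)/2490 = 2.284×10^-4 Wb.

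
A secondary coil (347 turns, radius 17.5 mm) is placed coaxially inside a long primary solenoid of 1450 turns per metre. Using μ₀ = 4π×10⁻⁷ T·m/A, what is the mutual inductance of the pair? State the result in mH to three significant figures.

M ≈ 0.608 mH

The outer solenoid produces a uniform field B₁ = μ₀n₁I₁ across the inner coil,
so the flux linkage is N₂Φ = N₂B₁A₂ = μ₀n₁N₂A₂·I₁, giving M = μ₀n₁N₂A₂.
A₂ = πr² = π(1.750×10^-2 m)² = 9.621×10^-4 m².
M = (4π×10⁻⁷)(1450)(347)(9.621×10^-4) = 6.083×10^-4 H.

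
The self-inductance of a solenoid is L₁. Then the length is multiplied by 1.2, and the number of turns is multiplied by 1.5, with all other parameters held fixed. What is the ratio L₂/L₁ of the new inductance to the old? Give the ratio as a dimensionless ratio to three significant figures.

For a solenoid, L ∝ μᵣN²A/ℓ.
L₂/L₁ = (1.2)^-1 × (1.5)^2 = 1.88.

L₂/L₁ = 1.88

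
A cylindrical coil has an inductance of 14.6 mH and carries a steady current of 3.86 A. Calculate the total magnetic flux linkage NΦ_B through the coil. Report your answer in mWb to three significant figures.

From L = NΦ_B/I, the flux linkage is NΦ_B = LI.
NΦ_B = (1.460×10^-2 H)(3.86 A) = 5.636×10^-2 Wb.

NΦ_B ≈ 56.4 mWb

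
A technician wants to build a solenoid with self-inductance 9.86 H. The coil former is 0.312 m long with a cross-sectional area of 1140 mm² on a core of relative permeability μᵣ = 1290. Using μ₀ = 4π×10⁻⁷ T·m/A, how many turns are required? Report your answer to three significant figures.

A = 1140 mm² = 1.140×10^-3 m².
From L = μ₀μᵣN²A/ℓ, N = √(Lℓ / (μ₀μᵣA)).
N = √[(9.86)(0.312) / ((4π×10⁻⁷)(1290)×1.140×10^-3)] = √(1.6647×10^6) ≈ 1290.2.

N ≈ 1290 turns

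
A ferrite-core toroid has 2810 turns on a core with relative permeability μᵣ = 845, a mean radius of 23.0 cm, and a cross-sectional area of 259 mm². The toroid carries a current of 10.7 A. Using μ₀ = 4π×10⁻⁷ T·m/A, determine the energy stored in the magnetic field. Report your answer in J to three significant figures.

L = μ₀μᵣN²A/(2πR) = (4π×10⁻⁷)(845)(2810)²(2.590×10^-4)/(2π×0.23) = 1.503 H.
U = ½LI² = ½(1.503)(10.7)² = 86.02 J.

U ≈ 86.0 J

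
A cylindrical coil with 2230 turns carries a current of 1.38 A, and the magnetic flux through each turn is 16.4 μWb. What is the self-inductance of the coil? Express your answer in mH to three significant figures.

Self-inductance is defined by L = NΦ_B/I (flux linkage over current).
L = (2230)(1.640×10^-5 Wb)/(1.38 A) = 2.650×10^-2 H.

L ≈ 26.5 mH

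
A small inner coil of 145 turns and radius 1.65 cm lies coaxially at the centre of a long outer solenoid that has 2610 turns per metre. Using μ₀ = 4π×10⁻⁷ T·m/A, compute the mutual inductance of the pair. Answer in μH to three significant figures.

The outer solenoid produces a uniform field B₁ = μ₀n₁I₁ across the inner coil,
so the flux linkage is N₂Φ = N₂B₁A₂ = μ₀n₁N₂A₂·I₁, giving M = μ₀n₁N₂A₂.
A₂ = πr² = π(1.650×10^-2 m)² = 8.553×10^-4 m².
M = (4π×10⁻⁷)(2610)(145)(8.553×10^-4) = 4.068×10^-4 H.

M ≈ 407 μH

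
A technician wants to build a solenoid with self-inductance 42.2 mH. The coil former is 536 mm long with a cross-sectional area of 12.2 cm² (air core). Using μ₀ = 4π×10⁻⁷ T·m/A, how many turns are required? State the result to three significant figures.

A = 12.2 cm² = 1.220×10^-3 m².
From L = μ₀N²A/ℓ, N = √(Lℓ / (μ₀A)).
N = √[(4.220×10^-2)(0.536) / ((4π×10⁻⁷)×1.220×10^-3)] = √(1.475×10^7) ≈ 3841.1.

N ≈ 3840 turns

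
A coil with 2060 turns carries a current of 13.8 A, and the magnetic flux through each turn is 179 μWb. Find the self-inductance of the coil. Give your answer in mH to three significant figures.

Self-inductance is defined by L = NΦ_B/I (flux linkage over current).
L = (2060)(1.790×10^-4 Wb)/(13.8 A) = 2.672×10^-2 H.

L ≈ 26.7 mH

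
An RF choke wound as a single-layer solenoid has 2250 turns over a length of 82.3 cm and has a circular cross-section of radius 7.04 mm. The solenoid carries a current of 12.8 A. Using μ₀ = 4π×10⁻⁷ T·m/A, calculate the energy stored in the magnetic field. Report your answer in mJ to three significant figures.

U ≈ 98.6 mJ

A = πr² = π(7.040×10^-3 m)² = 1.557×10^-4 m².
L = μ₀N²A/ℓ = (4π×10⁻⁷)(2250)²(1.557×10^-4)/(0.823) = 1.204×10^-3 H.
U = ½LI² = ½(1.204×10^-3)(12.8)² = 9.860×10^-2 J.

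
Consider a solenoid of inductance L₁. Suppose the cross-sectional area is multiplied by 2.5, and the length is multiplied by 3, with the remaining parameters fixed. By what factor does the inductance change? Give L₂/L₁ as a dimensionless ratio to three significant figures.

For a solenoid, L ∝ μᵣN²A/ℓ.
L₂/L₁ = (2.5) × (3)^-1 = 0.833.

L₂/L₁ = 0.833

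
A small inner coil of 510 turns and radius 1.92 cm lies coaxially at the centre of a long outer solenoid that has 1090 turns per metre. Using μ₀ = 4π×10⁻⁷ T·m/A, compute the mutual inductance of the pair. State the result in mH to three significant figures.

M ≈ 0.809 mH

The outer solenoid produces a uniform field B₁ = μ₀n₁I₁ across the inner coil,
so the flux linkage is N₂Φ = N₂B₁A₂ = μ₀n₁N₂A₂·I₁, giving M = μ₀n₁N₂A₂.
A₂ = πr² = π(1.920×10^-2 m)² = 1.158×10^-3 m².
M = (4π×10⁻⁷)(1090)(510)(1.158×10^-3) = 8.090×10^-4 H.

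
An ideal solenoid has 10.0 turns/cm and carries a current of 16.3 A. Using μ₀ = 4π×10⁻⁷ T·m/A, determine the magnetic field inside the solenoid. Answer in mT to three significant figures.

B ≈ 20.5 mT

Inside a long solenoid, B = μ₀nI.
B = (4π×10⁻⁷)(1.000×10^3 m⁻¹)(16.3 A) = 2.048×10^-2 T.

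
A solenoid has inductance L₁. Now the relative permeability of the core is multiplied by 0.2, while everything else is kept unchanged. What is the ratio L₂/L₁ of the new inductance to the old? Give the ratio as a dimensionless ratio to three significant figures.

L₂/L₁ = 0.200

For a solenoid, L ∝ μᵣN²A/ℓ.
L₂/L₁ = (0.2) = 0.200.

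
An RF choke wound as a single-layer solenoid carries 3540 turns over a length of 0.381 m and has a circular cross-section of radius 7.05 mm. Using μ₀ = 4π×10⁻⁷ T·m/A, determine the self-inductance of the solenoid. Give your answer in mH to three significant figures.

A = πr² = π(7.050×10^-3 m)² = 1.561×10^-4 m².
For a long solenoid, L = μ₀N²A/ℓ.
L = (4π×10⁻⁷)(3540)²(1.561×10^-4)/(0.381 m) = 6.454×10^-3 H.

L ≈ 6.45 mH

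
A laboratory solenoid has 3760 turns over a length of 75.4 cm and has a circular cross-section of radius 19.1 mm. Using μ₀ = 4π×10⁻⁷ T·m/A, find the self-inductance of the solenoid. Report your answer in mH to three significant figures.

L ≈ 27.0 mH

A = πr² = π(1.910×10^-2 m)² = 1.146×10^-3 m².
For a long solenoid, L = μ₀N²A/ℓ.
L = (4π×10⁻⁷)(3760)²(1.146×10^-3)/(0.754 m) = 2.700×10^-2 H.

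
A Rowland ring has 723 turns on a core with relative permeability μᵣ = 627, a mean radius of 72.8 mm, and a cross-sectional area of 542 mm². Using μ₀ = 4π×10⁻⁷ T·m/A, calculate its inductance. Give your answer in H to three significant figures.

For a thin toroid, L = μ₀μᵣN²A/(2πR).
L = (4π×10⁻⁷)(627)(723)²(5.420×10^-4) / (2π×7.280×10^-2 m) = 0.488 H.

L ≈ 0.488 H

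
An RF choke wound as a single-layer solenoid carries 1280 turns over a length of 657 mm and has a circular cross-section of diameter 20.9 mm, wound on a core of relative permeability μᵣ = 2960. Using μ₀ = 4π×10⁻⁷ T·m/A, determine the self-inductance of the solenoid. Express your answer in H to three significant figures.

L ≈ 3.18 H

A = π(d/2)² = π(1.045×10^-2 m)² = 3.431×10^-4 m².
For a long solenoid, L = μ₀μᵣN²A/ℓ.
L = (4π×10⁻⁷)(2960)(1280)²(3.431×10^-4)/(0.657 m) = 3.182 H.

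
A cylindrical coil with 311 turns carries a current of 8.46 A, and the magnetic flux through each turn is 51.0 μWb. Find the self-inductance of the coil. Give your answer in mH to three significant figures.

L ≈ 1.87 mH

Self-inductance is defined by L = NΦ_B/I (flux linkage over current).
L = (311)(5.100×10^-5 Wb)/(8.46 A) = 1.8748×10^-3 H.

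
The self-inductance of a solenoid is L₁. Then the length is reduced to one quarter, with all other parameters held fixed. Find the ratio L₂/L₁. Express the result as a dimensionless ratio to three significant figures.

For a solenoid, L ∝ μᵣN²A/ℓ.
L₂/L₁ = (0.25)^-1 = 4.00.

L₂/L₁ = 4.00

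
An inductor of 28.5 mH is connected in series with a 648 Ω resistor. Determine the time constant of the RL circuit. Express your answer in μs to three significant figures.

τ ≈ 44.0 μs

τ = L/R = (2.850×10^-2 H)/(648 Ω) = 4.398×10^-5 s.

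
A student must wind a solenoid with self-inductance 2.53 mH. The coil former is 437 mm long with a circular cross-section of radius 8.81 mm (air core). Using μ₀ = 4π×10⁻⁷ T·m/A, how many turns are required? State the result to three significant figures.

A = πr² = π(8.810×10^-3 m)² = 2.438×10^-4 m².
From L = μ₀N²A/ℓ, N = √(Lℓ / (μ₀A)).
N = √[(2.530×10^-3)(0.437) / ((4π×10⁻⁷)×2.438×10^-4)] = √(3.608×10^6) ≈ 1899.5.

N ≈ 1900 turns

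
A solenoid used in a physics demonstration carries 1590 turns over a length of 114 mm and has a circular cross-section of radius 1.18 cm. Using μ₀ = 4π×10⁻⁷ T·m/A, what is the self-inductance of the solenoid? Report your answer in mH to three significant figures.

L ≈ 12.2 mH

A = πr² = π(1.180×10^-2 m)² = 4.374×10^-4 m².
For a long solenoid, L = μ₀N²A/ℓ.
L = (4π×10⁻⁷)(1590)²(4.374×10^-4)/(0.114 m) = 1.219×10^-2 H.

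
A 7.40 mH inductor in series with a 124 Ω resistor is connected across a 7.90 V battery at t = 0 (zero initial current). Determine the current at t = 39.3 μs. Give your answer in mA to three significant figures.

τ = L/R = 7.400×10^-3/124 = 5.968×10^-5 s; final current I_∞ = ε/R = 7.90/124 = 6.371×10^-2 A.
I(t) = I_∞(1 − e^(−t/τ)) with t/τ = 0.659.
I = (6.371×10^-2)(1 − e^(−0.659)) = 3.073×10^-2 A.

I ≈ 30.7 mA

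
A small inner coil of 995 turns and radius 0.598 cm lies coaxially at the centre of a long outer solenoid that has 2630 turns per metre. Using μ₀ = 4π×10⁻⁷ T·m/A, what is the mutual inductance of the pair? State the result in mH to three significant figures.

M ≈ 0.369 mH

The outer solenoid produces a uniform field B₁ = μ₀n₁I₁ across the inner coil,
so the flux linkage is N₂Φ = N₂B₁A₂ = μ₀n₁N₂A₂·I₁, giving M = μ₀n₁N₂A₂.
A₂ = πr² = π(5.980×10^-3 m)² = 1.123×10^-4 m².
M = (4π×10⁻⁷)(2630)(995)(1.123×10^-4) = 3.694×10^-4 H.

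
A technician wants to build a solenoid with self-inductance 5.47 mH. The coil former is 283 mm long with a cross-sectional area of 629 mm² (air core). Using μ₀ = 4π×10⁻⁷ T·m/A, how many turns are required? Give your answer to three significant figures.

N ≈ 1400 turns

A = 629 mm² = 6.290×10^-4 m².
From L = μ₀N²A/ℓ, N = √(Lℓ / (μ₀A)).
N = √[(5.470×10^-3)(0.283) / ((4π×10⁻⁷)×6.290×10^-4)] = √(1.958×10^6) ≈ 1399.4.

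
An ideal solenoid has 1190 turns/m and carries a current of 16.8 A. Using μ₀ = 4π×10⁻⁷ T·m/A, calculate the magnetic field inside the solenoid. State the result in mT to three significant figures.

Inside a long solenoid, B = μ₀nI.
B = (4π×10⁻⁷)(1.190×10^3 m⁻¹)(16.8 A) = 2.512×10^-2 T.

B ≈ 25.1 mT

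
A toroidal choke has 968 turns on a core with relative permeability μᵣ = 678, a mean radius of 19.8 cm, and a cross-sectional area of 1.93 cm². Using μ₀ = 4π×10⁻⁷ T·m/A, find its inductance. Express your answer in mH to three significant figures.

L ≈ 124 mH

For a thin toroid, L = μ₀μᵣN²A/(2πR).
L = (4π×10⁻⁷)(678)(968)²(1.930×10^-4) / (2π×0.198 m) = 0.1239 H.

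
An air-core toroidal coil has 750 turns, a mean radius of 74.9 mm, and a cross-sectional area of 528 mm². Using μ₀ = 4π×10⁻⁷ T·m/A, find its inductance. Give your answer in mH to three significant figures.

L ≈ 0.793 mH

For a thin toroid, L = μ₀N²A/(2πR).
L = (4π×10⁻⁷)(750)²(5.280×10^-4) / (2π×7.490×10^-2 m) = 7.931×10^-4 H.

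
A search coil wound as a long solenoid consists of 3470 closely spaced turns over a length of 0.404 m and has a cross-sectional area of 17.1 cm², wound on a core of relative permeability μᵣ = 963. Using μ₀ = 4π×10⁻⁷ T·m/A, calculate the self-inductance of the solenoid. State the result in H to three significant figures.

L ≈ 61.7 H

A = 17.1 cm² = 1.710×10^-3 m².
For a long solenoid, L = μ₀μᵣN²A/ℓ.
L = (4π×10⁻⁷)(963)(3470)²(1.710×10^-3)/(0.404 m) = 61.68 H.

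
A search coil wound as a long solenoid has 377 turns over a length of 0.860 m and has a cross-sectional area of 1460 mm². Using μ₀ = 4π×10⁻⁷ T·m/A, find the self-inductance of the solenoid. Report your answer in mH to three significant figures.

L ≈ 0.303 mH

A = 1460 mm² = 1.460×10^-3 m².
For a long solenoid, L = μ₀N²A/ℓ.
L = (4π×10⁻⁷)(377)²(1.460×10^-3)/(0.86 m) = 3.032×10^-4 H.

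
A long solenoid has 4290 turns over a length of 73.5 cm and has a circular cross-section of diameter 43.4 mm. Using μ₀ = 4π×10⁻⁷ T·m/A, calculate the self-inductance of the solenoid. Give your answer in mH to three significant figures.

A = π(d/2)² = π(2.170×10^-2 m)² = 1.479×10^-3 m².
For a long solenoid, L = μ₀N²A/ℓ.
L = (4π×10⁻⁷)(4290)²(1.479×10^-3)/(0.735 m) = 4.6549×10^-2 H.

L ≈ 46.5 mH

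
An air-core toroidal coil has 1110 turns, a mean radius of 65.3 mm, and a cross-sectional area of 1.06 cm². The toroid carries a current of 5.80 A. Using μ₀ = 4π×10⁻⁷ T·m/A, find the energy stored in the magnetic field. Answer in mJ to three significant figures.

U ≈ 6.73 mJ

L = μ₀N²A/(2πR) = (4π×10⁻⁷)(1110)²(1.060×10^-4)/(2π×6.530×10^-2) = 4.000×10^-4 H.
U = ½LI² = ½(4.000×10^-4)(5.80)² = 6.728×10^-3 J.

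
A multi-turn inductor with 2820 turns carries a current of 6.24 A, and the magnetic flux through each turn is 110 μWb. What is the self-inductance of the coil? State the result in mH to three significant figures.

L ≈ 49.7 mH

Self-inductance is defined by L = NΦ_B/I (flux linkage over current).
L = (2820)(1.100×10^-4 Wb)/(6.24 A) = 4.971×10^-2 H.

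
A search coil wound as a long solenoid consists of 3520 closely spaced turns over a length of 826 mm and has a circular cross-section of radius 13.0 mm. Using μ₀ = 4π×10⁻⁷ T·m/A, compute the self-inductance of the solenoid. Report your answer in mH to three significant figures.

L ≈ 10.0 mH

A = πr² = π(1.300×10^-2 m)² = 5.309×10^-4 m².
For a long solenoid, L = μ₀N²A/ℓ.
L = (4π×10⁻⁷)(3520)²(5.309×10^-4)/(0.826 m) = 1.001×10^-2 H.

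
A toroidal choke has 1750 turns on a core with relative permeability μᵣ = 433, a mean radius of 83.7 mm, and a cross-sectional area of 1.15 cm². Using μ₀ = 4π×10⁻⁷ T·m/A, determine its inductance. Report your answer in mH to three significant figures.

L ≈ 364 mH

For a thin toroid, L = μ₀μᵣN²A/(2πR).
L = (4π×10⁻⁷)(433)(1750)²(1.150×10^-4) / (2π×8.370×10^-2 m) = 0.3644 H.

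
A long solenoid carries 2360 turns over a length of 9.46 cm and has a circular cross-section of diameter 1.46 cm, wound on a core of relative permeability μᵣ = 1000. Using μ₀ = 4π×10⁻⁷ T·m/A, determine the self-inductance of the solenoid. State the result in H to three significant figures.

L ≈ 12.4 H

A = π(d/2)² = π(7.300×10^-3 m)² = 1.674×10^-4 m².
For a long solenoid, L = μ₀μᵣN²A/ℓ.
L = (4π×10⁻⁷)(1000)(2360)²(1.674×10^-4)/(9.460×10^-2 m) = 12.39 H.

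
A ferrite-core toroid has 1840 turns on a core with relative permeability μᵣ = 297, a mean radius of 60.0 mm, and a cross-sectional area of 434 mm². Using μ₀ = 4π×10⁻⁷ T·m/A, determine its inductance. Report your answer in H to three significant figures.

For a thin toroid, L = μ₀μᵣN²A/(2πR).
L = (4π×10⁻⁷)(297)(1840)²(4.340×10^-4) / (2π×6.000×10^-2 m) = 1.4547 H.

L ≈ 1.45 H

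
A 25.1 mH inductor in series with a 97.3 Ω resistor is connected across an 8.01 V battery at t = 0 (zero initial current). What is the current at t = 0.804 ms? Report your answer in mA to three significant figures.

I ≈ 78.7 mA

τ = L/R = 2.510×10^-2/97.3 = 2.580×10^-4 s; final current I_∞ = ε/R = 8.01/97.3 = 8.232×10^-2 A.
I(t) = I_∞(1 − e^(−t/τ)) with t/τ = 3.117.
I = (8.232×10^-2)(1 − e^(−3.117)) = 7.868×10^-2 A.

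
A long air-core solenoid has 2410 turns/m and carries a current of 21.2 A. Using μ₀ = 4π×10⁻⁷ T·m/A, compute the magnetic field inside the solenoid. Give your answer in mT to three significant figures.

B ≈ 64.2 mT

Inside a long solenoid, B = μ₀nI.
B = (4π×10⁻⁷)(2.410×10^3 m⁻¹)(21.2 A) = 6.420×10^-2 T.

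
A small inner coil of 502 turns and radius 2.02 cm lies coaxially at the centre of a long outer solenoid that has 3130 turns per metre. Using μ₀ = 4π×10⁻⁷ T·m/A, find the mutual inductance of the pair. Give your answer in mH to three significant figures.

The outer solenoid produces a uniform field B₁ = μ₀n₁I₁ across the inner coil,
so the flux linkage is N₂Φ = N₂B₁A₂ = μ₀n₁N₂A₂·I₁, giving M = μ₀n₁N₂A₂.
A₂ = πr² = π(2.020×10^-2 m)² = 1.282×10^-3 m².
M = (4π×10⁻⁷)(3130)(502)(1.282×10^-3) = 2.531×10^-3 H.

M ≈ 2.53 mH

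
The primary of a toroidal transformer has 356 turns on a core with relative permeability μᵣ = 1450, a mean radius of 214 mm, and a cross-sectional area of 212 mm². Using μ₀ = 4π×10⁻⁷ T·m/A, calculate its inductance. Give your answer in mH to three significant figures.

For a thin toroid, L = μ₀μᵣN²A/(2πR).
L = (4π×10⁻⁷)(1450)(356)²(2.120×10^-4) / (2π×0.214 m) = 3.641×10^-2 H.

L ≈ 36.4 mH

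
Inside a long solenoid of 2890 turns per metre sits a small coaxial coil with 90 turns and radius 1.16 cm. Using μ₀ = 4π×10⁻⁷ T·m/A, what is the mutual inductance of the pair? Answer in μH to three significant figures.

The outer solenoid produces a uniform field B₁ = μ₀n₁I₁ across the inner coil,
so the flux linkage is N₂Φ = N₂B₁A₂ = μ₀n₁N₂A₂·I₁, giving M = μ₀n₁N₂A₂.
A₂ = πr² = π(1.160×10^-2 m)² = 4.227×10^-4 m².
M = (4π×10⁻⁷)(2890)(90)(4.227×10^-4) = 1.382×10^-4 H.

M ≈ 138 μH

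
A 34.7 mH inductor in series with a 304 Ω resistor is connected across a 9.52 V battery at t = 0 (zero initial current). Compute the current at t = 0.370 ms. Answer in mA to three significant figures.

I ≈ 30.1 mA

τ = L/R = 3.470×10^-2/304 = 1.141×10^-4 s; final current I_∞ = ε/R = 9.52/304 = 3.132×10^-2 A.
I(t) = I_∞(1 − e^(−t/τ)) with t/τ = 3.241.
I = (3.132×10^-2)(1 − e^(−3.241)) = 3.009×10^-2 A.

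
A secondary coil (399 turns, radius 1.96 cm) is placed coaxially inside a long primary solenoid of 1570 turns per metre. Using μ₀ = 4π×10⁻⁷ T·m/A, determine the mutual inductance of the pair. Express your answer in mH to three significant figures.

The outer solenoid produces a uniform field B₁ = μ₀n₁I₁ across the inner coil,
so the flux linkage is N₂Φ = N₂B₁A₂ = μ₀n₁N₂A₂·I₁, giving M = μ₀n₁N₂A₂.
A₂ = πr² = π(1.960×10^-2 m)² = 1.207×10^-3 m².
M = (4π×10⁻⁷)(1570)(399)(1.207×10^-3) = 9.500×10^-4 H.

M ≈ 0.950 mH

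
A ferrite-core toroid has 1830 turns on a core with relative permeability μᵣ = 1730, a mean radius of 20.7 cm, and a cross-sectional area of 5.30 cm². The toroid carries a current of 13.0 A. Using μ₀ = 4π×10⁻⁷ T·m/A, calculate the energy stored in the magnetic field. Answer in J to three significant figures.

L = μ₀μᵣN²A/(2πR) = (4π×10⁻⁷)(1730)(1830)²(5.300×10^-4)/(2π×0.207) = 2.967 H.
U = ½LI² = ½(2.967)(13.0)² = 250.7 J.

U ≈ 251 J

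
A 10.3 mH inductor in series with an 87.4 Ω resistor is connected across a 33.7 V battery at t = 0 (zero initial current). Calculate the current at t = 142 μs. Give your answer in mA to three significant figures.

τ = L/R = 1.030×10^-2/87.4 = 1.178×10^-4 s; final current I_∞ = ε/R = 33.7/87.4 = 0.3856 A.
I(t) = I_∞(1 − e^(−t/τ)) with t/τ = 1.205.
I = (0.3856)(1 − e^(−1.205)) = 0.27 A.

I ≈ 270 mA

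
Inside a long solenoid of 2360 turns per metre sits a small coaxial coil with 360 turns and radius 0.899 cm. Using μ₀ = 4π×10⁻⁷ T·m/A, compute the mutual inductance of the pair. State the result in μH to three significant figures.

M ≈ 271 μH

The outer solenoid produces a uniform field B₁ = μ₀n₁I₁ across the inner coil,
so the flux linkage is N₂Φ = N₂B₁A₂ = μ₀n₁N₂A₂·I₁, giving M = μ₀n₁N₂A₂.
A₂ = πr² = π(8.990×10^-3 m)² = 2.539×10^-4 m².
M = (4π×10⁻⁷)(2360)(360)(2.539×10^-4) = 2.711×10^-4 H.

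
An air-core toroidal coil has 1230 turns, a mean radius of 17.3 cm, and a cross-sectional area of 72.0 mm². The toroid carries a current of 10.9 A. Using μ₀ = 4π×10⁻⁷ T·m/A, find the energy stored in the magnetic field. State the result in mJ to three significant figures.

L = μ₀N²A/(2πR) = (4π×10⁻⁷)(1230)²(7.200×10^-5)/(2π×0.173) = 1.259×10^-4 H.
U = ½LI² = ½(1.259×10^-4)(10.9)² = 7.481×10^-3 J.

U ≈ 7.48 mJ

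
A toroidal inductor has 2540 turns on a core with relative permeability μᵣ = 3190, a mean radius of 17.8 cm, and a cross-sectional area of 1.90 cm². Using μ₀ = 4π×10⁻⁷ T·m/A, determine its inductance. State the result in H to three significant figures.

L ≈ 4.39 H

For a thin toroid, L = μ₀μᵣN²A/(2πR).
L = (4π×10⁻⁷)(3190)(2540)²(1.900×10^-4) / (2π×0.178 m) = 4.394 H.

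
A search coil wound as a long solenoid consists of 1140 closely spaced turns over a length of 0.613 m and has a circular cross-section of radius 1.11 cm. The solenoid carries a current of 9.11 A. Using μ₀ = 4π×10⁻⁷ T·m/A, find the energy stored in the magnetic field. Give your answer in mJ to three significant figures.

A = πr² = π(1.110×10^-2 m)² = 3.871×10^-4 m².
L = μ₀N²A/ℓ = (4π×10⁻⁷)(1140)²(3.871×10^-4)/(0.613) = 1.031×10^-3 H.
U = ½LI² = ½(1.031×10^-3)(9.11)² = 4.279×10^-2 J.

U ≈ 42.8 mJ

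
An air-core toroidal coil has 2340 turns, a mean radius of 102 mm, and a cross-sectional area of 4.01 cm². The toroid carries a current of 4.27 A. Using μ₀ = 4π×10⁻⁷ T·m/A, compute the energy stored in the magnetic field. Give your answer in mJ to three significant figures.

U ≈ 39.2 mJ

L = μ₀N²A/(2πR) = (4π×10⁻⁷)(2340)²(4.010×10^-4)/(2π×0.102) = 4.305×10^-3 H.
U = ½LI² = ½(4.305×10^-3)(4.27)² = 3.9249×10^-2 J.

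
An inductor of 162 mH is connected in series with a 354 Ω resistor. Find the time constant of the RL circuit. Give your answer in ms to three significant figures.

τ ≈ 0.458 ms

τ = L/R = (0.162 H)/(354 Ω) = 4.576×10^-4 s.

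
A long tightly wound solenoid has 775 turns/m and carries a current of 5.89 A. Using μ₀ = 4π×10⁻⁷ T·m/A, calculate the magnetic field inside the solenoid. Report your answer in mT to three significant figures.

Inside a long solenoid, B = μ₀nI.
B = (4π×10⁻⁷)(775 m⁻¹)(5.89 A) = 5.736×10^-3 T.

B ≈ 5.74 mT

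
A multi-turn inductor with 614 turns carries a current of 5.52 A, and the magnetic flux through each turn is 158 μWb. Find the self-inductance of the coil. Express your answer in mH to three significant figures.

Self-inductance is defined by L = NΦ_B/I (flux linkage over current).
L = (614)(1.580×10^-4 Wb)/(5.52 A) = 1.757×10^-2 H.

L ≈ 17.6 mH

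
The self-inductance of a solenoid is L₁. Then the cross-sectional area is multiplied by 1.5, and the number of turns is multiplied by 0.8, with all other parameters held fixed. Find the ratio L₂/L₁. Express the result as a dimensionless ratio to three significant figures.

L₂/L₁ = 0.960

For a solenoid, L ∝ μᵣN²A/ℓ.
L₂/L₁ = (1.5) × (0.8)^2 = 0.960.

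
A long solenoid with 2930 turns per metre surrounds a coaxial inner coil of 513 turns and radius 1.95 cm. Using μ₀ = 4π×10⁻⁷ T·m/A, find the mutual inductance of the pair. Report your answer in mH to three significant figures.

The outer solenoid produces a uniform field B₁ = μ₀n₁I₁ across the inner coil,
so the flux linkage is N₂Φ = N₂B₁A₂ = μ₀n₁N₂A₂·I₁, giving M = μ₀n₁N₂A₂.
A₂ = πr² = π(1.950×10^-2 m)² = 1.1946×10^-3 m².
M = (4π×10⁻⁷)(2930)(513)(1.1946×10^-3) = 2.256×10^-3 H.

M ≈ 2.26 mH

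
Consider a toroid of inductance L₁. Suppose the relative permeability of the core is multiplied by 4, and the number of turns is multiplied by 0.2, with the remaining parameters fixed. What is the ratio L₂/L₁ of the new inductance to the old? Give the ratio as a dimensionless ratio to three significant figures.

For a toroid, L ∝ μᵣN²A/R.
L₂/L₁ = (4) × (0.2)^2 = 0.160.

L₂/L₁ = 0.160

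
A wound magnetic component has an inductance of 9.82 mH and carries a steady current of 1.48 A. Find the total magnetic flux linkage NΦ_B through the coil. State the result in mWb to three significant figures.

From L = NΦ_B/I, the flux linkage is NΦ_B = LI.
NΦ_B = (9.820×10^-3 H)(1.48 A) = 1.453×10^-2 Wb.

NΦ_B ≈ 14.5 mWb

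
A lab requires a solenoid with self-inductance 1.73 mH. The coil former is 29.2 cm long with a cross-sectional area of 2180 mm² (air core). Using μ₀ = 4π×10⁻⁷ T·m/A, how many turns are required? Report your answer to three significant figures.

A = 2180 mm² = 2.180×10^-3 m².
From L = μ₀N²A/ℓ, N = √(Lℓ / (μ₀A)).
N = √[(1.730×10^-3)(0.292) / ((4π×10⁻⁷)×2.180×10^-3)] = √(1.844×10^5) ≈ 429.4.

N ≈ 429 turns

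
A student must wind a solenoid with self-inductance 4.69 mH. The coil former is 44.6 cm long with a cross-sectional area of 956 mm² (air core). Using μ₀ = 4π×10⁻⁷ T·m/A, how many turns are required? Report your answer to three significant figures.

N ≈ 1320 turns

A = 956 mm² = 9.560×10^-4 m².
From L = μ₀N²A/ℓ, N = √(Lℓ / (μ₀A)).
N = √[(4.690×10^-3)(0.446) / ((4π×10⁻⁷)×9.560×10^-4)] = √(1.741×10^6) ≈ 1319.5.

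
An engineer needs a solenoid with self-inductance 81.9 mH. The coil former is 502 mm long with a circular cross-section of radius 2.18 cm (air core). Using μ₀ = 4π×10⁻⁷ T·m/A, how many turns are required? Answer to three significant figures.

N ≈ 4680 turns

A = πr² = π(2.180×10^-2 m)² = 1.493×10^-3 m².
From L = μ₀N²A/ℓ, N = √(Lℓ / (μ₀A)).
N = √[(8.190×10^-2)(0.502) / ((4π×10⁻⁷)×1.493×10^-3)] = √(2.191×10^7) ≈ 4681.2.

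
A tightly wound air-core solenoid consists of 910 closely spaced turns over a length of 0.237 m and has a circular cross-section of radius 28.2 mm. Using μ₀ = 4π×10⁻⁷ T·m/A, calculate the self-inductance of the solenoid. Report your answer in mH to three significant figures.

A = πr² = π(2.820×10^-2 m)² = 2.498×10^-3 m².
For a long solenoid, L = μ₀N²A/ℓ.
L = (4π×10⁻⁷)(910)²(2.498×10^-3)/(0.237 m) = 1.097×10^-2 H.

L ≈ 11.0 mH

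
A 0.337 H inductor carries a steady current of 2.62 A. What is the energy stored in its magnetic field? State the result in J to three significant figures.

Stored magnetic energy: U = ½LI².
U = ½(0.337 H)(2.62 A)² = 1.157 J.

U ≈ 1.16 J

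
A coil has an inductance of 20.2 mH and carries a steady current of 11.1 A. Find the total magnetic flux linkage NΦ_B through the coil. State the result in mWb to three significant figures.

From L = NΦ_B/I, the flux linkage is NΦ_B = LI.
NΦ_B = (2.020×10^-2 H)(11.1 A) = 0.2242 Wb.

NΦ_B ≈ 224 mWb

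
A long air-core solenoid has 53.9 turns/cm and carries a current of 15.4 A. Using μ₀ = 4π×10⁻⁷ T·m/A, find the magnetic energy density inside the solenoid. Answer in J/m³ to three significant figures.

u ≈ 4330 J/m³

B = μ₀nI = (4π×10⁻⁷)(5.390×10^3)(15.4) = 0.1043 T.
u = B²/(2μ₀) = (0.1043)²/(2×4π×10⁻⁷) = 4.329×10^3 J/m³.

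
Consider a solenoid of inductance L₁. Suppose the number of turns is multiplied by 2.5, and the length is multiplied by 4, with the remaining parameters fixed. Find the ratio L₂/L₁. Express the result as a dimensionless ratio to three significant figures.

For a solenoid, L ∝ μᵣN²A/ℓ.
L₂/L₁ = (2.5)^2 × (4)^-1 = 1.56.

L₂/L₁ = 1.56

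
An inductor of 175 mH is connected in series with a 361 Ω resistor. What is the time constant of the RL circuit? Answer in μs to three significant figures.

τ ≈ 485 μs

τ = L/R = (0.175 H)/(361 Ω) = 4.848×10^-4 s.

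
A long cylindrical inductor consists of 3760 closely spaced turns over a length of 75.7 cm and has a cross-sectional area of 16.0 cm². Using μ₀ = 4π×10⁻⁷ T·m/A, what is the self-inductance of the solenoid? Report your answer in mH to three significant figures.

A = 16.0 cm² = 1.600×10^-3 m².
For a long solenoid, L = μ₀N²A/ℓ.
L = (4π×10⁻⁷)(3760)²(1.600×10^-3)/(0.757 m) = 3.754998×10^-2 H.

L ≈ 37.5 mH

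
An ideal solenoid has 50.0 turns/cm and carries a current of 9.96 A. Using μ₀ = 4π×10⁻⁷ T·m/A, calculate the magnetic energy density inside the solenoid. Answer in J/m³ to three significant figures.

u ≈ 1560 J/m³

B = μ₀nI = (4π×10⁻⁷)(5.000×10^3)(9.96) = 6.258×10^-2 T.
u = B²/(2μ₀) = (6.258×10^-2)²/(2×4π×10⁻⁷) = 1.558×10^3 J/m³.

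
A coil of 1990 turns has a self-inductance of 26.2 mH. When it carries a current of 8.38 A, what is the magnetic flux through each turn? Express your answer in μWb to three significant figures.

From L = NΦ_B/I, the flux per turn is Φ_B = LI/N.
Φ_B = (2.620×10^-2 H)(8.38 A)/1990 = 1.103×10^-4 Wb.

Φ_B ≈ 110 μWb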